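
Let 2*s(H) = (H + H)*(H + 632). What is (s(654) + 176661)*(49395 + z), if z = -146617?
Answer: -98943315510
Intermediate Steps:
s(H) = H*(632 + H) (s(H) = ((H + H)*(H + 632))/2 = ((2*H)*(632 + H))/2 = (2*H*(632 + H))/2 = H*(632 + H))
(s(654) + 176661)*(49395 + z) = (654*(632 + 654) + 176661)*(49395 - 146617) = (654*1286 + 176661)*(-97222) = (841044 + 176661)*(-97222) = 1017705*(-97222) = -98943315510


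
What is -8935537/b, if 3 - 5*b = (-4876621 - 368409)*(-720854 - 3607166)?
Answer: 44677685/22700594740597 ≈ 1.9681e-6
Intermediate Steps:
b = -22700594740597/5 (b = ⅗ - (-4876621 - 368409)*(-720854 - 3607166)/5 = ⅗ - (-1049006)*(-4328020) = ⅗ - ⅕*22700594740600 = ⅗ - 4540118948120 = -22700594740597/5 ≈ -4.5401e+12)
-8935537/b = -8935537/(-22700594740597/5) = -8935537*(-5/22700594740597) = 44677685/22700594740597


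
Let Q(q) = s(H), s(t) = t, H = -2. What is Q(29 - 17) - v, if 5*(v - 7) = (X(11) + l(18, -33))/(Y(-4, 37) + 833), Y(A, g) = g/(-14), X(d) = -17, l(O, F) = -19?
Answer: -174207/19375 ≈ -8.9913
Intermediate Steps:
Q(q) = -2
Y(A, g) = -g/14 (Y(A, g) = g*(-1/14) = -g/14)
v = 135457/19375 (v = 7 + ((-17 - 19)/(-1/14*37 + 833))/5 = 7 + (-36/(-37/14 + 833))/5 = 7 + (-36/11625/14)/5 = 7 + (-36*14/11625)/5 = 7 + (1/5)*(-168/3875) = 7 - 168/19375 = 135457/19375 ≈ 6.9913)
Q(29 - 17) - v = -2 - 1*135457/19375 = -2 - 135457/19375 = -174207/19375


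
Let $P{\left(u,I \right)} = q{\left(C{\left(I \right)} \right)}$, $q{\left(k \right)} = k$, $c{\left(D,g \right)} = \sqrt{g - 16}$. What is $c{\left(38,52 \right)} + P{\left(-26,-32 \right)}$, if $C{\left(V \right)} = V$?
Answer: $-26$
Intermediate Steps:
$c{\left(D,g \right)} = \sqrt{-16 + g}$
$P{\left(u,I \right)} = I$
$c{\left(38,52 \right)} + P{\left(-26,-32 \right)} = \sqrt{-16 + 52} - 32 = \sqrt{36} - 32 = 6 - 32 = -26$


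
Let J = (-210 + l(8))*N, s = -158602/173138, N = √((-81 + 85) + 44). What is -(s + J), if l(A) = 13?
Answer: 79301/86569 + 788*√3 ≈ 1365.8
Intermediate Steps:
N = 4*√3 (N = √(4 + 44) = √48 = 4*√3 ≈ 6.9282)
s = -79301/86569 (s = -158602*1/173138 = -79301/86569 ≈ -0.91604)
J = -788*√3 (J = (-210 + 13)*(4*√3) = -788*√3 ≈ -1364.9)
-(s + J) = -(-79301/86569 - 788*√3) = 79301/86569 + 788*√3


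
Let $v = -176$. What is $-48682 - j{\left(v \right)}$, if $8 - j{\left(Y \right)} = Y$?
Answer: $-48866$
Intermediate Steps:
$j{\left(Y \right)} = 8 - Y$
$-48682 - j{\left(v \right)} = -48682 - \left(8 - -176\right) = -48682 - \left(8 + 176\right) = -48682 - 184 = -48866$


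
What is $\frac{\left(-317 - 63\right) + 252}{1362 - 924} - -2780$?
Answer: $\frac{608756}{219} \approx 2779.7$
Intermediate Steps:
$\frac{\left(-317 - 63\right) + 252}{1362 - 924} - -2780 = \frac{-380 + 252}{438} + 2780 = \left(-128\right) \frac{1}{438} + 2780 = - \frac{64}{219} + 2780 = \frac{608756}{219}$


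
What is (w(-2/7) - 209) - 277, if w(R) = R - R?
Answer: -486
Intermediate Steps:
w(R) = 0
(w(-2/7) - 209) - 277 = (0 - 209) - 277 = -209 - 277 = -486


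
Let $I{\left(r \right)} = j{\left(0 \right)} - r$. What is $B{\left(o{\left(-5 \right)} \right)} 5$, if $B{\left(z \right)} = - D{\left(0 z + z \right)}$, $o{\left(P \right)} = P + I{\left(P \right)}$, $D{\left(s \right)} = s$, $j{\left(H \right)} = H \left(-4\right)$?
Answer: $0$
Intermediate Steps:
$j{\left(H \right)} = - 4 H$
$I{\left(r \right)} = - r$ ($I{\left(r \right)} = \left(-4\right) 0 - r = 0 - r = - r$)
$o{\left(P \right)} = 0$ ($o{\left(P \right)} = P - P = 0$)
$B{\left(z \right)} = - z$ ($B{\left(z \right)} = - (0 z + z) = - (0 + z) = - z$)
$B{\left(o{\left(-5 \right)} \right)} 5 = \left(-1\right) 0 \cdot 5 = 0 \cdot 5 = 0$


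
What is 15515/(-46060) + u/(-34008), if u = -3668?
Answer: -8967151/39160212 ≈ -0.22899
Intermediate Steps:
15515/(-46060) + u/(-34008) = 15515/(-46060) - 3668/(-34008) = 15515*(-1/46060) - 3668*(-1/34008) = -3103/9212 + 917/8502 = -8967151/39160212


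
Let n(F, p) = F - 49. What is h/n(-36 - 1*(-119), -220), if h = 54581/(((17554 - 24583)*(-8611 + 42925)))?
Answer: -54581/8200565604 ≈ -6.6558e-6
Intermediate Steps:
n(F, p) = -49 + F
h = -54581/241193106 (h = 54581/((-7029*34314)) = 54581/(-241193106) = 54581*(-1/241193106) = -54581/241193106 ≈ -0.00022630)
h/n(-36 - 1*(-119), -220) = -54581/(241193106*(-49 + (-36 - 1*(-119)))) = -54581/(241193106*(-49 + (-36 + 119))) = -54581/(241193106*(-49 + 83)) = -54581/241193106/34 = -54581/241193106*1/34 = -54581/8200565604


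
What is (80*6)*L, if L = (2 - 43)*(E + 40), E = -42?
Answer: 39360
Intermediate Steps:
L = 82 (L = (2 - 43)*(-42 + 40) = -41*(-2) = 82)
(80*6)*L = (80*6)*82 = 480*82 = 39360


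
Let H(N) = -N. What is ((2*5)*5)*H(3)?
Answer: -150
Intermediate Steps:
((2*5)*5)*H(3) = ((2*5)*5)*(-1*3) = (10*5)*(-3) = 50*(-3) = -150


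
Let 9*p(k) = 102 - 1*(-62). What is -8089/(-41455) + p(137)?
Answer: 6871421/373095 ≈ 18.417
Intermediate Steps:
p(k) = 164/9 (p(k) = (102 - 1*(-62))/9 = (102 + 62)/9 = (⅑)*164 = 164/9)
-8089/(-41455) + p(137) = -8089/(-41455) + 164/9 = -8089*(-1/41455) + 164/9 = 8089/41455 + 164/9 = 6871421/373095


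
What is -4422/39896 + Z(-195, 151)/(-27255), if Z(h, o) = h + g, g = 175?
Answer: -11972369/108736548 ≈ -0.11010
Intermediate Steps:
Z(h, o) = 175 + h (Z(h, o) = h + 175 = 175 + h)
-4422/39896 + Z(-195, 151)/(-27255) = -4422/39896 + (175 - 195)/(-27255) = -4422*1/39896 - 20*(-1/27255) = -2211/19948 + 4/5451 = -11972369/108736548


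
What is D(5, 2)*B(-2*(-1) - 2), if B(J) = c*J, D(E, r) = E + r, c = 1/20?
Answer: 0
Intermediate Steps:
c = 1/20 ≈ 0.050000
B(J) = J/20
D(5, 2)*B(-2*(-1) - 2) = (5 + 2)*((-2*(-1) - 2)/20) = 7*((2 - 2)/20) = 7*((1/20)*0) = 7*0 = 0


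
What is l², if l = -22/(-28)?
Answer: 121/196 ≈ 0.61735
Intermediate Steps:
l = 11/14 (l = -22*(-1/28) = 11/14 ≈ 0.78571)
l² = (11/14)² = 121/196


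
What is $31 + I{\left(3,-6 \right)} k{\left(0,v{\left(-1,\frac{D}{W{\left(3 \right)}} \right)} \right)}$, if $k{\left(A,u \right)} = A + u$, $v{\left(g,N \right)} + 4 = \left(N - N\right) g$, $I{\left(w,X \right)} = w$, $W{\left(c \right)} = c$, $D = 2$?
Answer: $19$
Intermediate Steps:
$v{\left(g,N \right)} = -4$ ($v{\left(g,N \right)} = -4 + \left(N - N\right) g = -4 + 0 g = -4 + 0 = -4$)
$31 + I{\left(3,-6 \right)} k{\left(0,v{\left(-1,\frac{D}{W{\left(3 \right)}} \right)} \right)} = 31 + 3 \left(0 - 4\right) = 31 + 3 \left(-4\right) = 31 - 12 = 19$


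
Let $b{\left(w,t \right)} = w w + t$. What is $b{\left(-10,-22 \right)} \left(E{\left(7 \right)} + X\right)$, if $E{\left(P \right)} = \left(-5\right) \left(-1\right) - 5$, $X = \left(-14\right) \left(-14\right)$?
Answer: $15288$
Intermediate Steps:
$X = 196$
$b{\left(w,t \right)} = t + w^{2}$ ($b{\left(w,t \right)} = w^{2} + t = t + w^{2}$)
$E{\left(P \right)} = 0$ ($E{\left(P \right)} = 5 - 5 = 0$)
$b{\left(-10,-22 \right)} \left(E{\left(7 \right)} + X\right) = \left(-22 + \left(-10\right)^{2}\right) \left(0 + 196\right) = \left(-22 + 100\right) 196 = 78 \cdot 196 = 15288$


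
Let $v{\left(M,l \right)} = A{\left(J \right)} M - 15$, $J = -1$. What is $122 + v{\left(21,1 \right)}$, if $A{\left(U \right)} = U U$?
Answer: $128$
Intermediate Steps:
$A{\left(U \right)} = U^{2}$
$v{\left(M,l \right)} = -15 + M$ ($v{\left(M,l \right)} = \left(-1\right)^{2} M - 15 = 1 M - 15 = M - 15 = -15 + M$)
$122 + v{\left(21,1 \right)} = 122 + \left(-15 + 21\right) = 122 + 6 = 128$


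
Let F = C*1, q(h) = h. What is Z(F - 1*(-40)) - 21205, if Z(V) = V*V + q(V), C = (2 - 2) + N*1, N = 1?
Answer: -19483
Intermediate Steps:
C = 1 (C = (2 - 2) + 1*1 = 0 + 1 = 1)
F = 1 (F = 1*1 = 1)
Z(V) = V + V**2 (Z(V) = V*V + V = V**2 + V = V + V**2)
Z(F - 1*(-40)) - 21205 = (1 - 1*(-40))*(1 + (1 - 1*(-40))) - 21205 = (1 + 40)*(1 + (1 + 40)) - 21205 = 41*(1 + 41) - 21205 = 41*42 - 21205 = 1722 - 21205 = -19483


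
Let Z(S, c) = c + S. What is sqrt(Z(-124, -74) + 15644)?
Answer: sqrt(15446) ≈ 124.28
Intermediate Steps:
Z(S, c) = S + c
sqrt(Z(-124, -74) + 15644) = sqrt((-124 - 74) + 15644) = sqrt(-198 + 15644) = sqrt(15446)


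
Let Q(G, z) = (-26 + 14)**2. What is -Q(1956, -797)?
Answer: -144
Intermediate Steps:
Q(G, z) = 144 (Q(G, z) = (-12)**2 = 144)
-Q(1956, -797) = -1*144 = -144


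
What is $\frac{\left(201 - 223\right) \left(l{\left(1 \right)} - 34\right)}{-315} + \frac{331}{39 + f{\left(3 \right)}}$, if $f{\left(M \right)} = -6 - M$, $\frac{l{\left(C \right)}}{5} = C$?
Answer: $\frac{1135}{126} \approx 9.0079$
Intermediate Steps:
$l{\left(C \right)} = 5 C$
$\frac{\left(201 - 223\right) \left(l{\left(1 \right)} - 34\right)}{-315} + \frac{331}{39 + f{\left(3 \right)}} = \frac{\left(201 - 223\right) \left(5 \cdot 1 - 34\right)}{-315} + \frac{331}{39 - 9} = - 22 \left(5 - 34\right) \left(- \frac{1}{315}\right) + \frac{331}{39 - 9} = \left(-22\right) \left(-29\right) \left(- \frac{1}{315}\right) + \frac{331}{39 - 9} = 638 \left(- \frac{1}{315}\right) + \frac{331}{30} = - \frac{638}{315} + 331 \cdot \frac{1}{30} = - \frac{638}{315} + \frac{331}{30} = \frac{1135}{126}$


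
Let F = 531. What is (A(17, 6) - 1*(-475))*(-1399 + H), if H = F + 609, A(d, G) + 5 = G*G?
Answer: -131054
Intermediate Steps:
A(d, G) = -5 + G**2 (A(d, G) = -5 + G*G = -5 + G**2)
H = 1140 (H = 531 + 609 = 1140)
(A(17, 6) - 1*(-475))*(-1399 + H) = ((-5 + 6**2) - 1*(-475))*(-1399 + 1140) = ((-5 + 36) + 475)*(-259) = (31 + 475)*(-259) = 506*(-259) = -131054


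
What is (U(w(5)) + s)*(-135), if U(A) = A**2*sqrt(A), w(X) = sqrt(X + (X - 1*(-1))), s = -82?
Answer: 11070 - 1485*11**(1/4) ≈ 8365.6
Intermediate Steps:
w(X) = sqrt(1 + 2*X) (w(X) = sqrt(X + (X + 1)) = sqrt(X + (1 + X)) = sqrt(1 + 2*X))
U(A) = A**(5/2)
(U(w(5)) + s)*(-135) = ((sqrt(1 + 2*5))**(5/2) - 82)*(-135) = ((sqrt(1 + 10))**(5/2) - 82)*(-135) = ((sqrt(11))**(5/2) - 82)*(-135) = (11*11**(1/4) - 82)*(-135) = (-82 + 11*11**(1/4))*(-135) = 11070 - 1485*11**(1/4)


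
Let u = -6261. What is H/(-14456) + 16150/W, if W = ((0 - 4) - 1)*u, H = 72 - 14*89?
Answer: 27021647/45254508 ≈ 0.59710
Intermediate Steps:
H = -1174 (H = 72 - 1246 = -1174)
W = 31305 (W = ((0 - 4) - 1)*(-6261) = (-4 - 1)*(-6261) = -5*(-6261) = 31305)
H/(-14456) + 16150/W = -1174/(-14456) + 16150/31305 = -1174*(-1/14456) + 16150*(1/31305) = 587/7228 + 3230/6261 = 27021647/45254508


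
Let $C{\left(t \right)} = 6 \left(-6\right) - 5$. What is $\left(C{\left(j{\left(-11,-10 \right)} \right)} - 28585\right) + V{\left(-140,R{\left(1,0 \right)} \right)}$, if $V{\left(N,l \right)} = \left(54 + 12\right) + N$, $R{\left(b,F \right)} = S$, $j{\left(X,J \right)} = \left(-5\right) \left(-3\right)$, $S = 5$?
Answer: $-28700$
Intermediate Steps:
$j{\left(X,J \right)} = 15$
$R{\left(b,F \right)} = 5$
$C{\left(t \right)} = -41$ ($C{\left(t \right)} = -36 - 5 = -41$)
$V{\left(N,l \right)} = 66 + N$
$\left(C{\left(j{\left(-11,-10 \right)} \right)} - 28585\right) + V{\left(-140,R{\left(1,0 \right)} \right)} = \left(-41 - 28585\right) + \left(66 - 140\right) = -28626 - 74 = -28700$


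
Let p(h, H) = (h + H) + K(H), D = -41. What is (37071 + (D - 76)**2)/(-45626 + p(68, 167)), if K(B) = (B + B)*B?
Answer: 1080/221 ≈ 4.8869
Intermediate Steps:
K(B) = 2*B**2 (K(B) = (2*B)*B = 2*B**2)
p(h, H) = H + h + 2*H**2 (p(h, H) = (h + H) + 2*H**2 = (H + h) + 2*H**2 = H + h + 2*H**2)
(37071 + (D - 76)**2)/(-45626 + p(68, 167)) = (37071 + (-41 - 76)**2)/(-45626 + (167 + 68 + 2*167**2)) = (37071 + (-117)**2)/(-45626 + (167 + 68 + 2*27889)) = (37071 + 13689)/(-45626 + (167 + 68 + 55778)) = 50760/(-45626 + 56013) = 50760/10387 = 50760*(1/10387) = 1080/221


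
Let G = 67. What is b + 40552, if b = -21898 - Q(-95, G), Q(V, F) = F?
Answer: 18587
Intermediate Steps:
b = -21965 (b = -21898 - 1*67 = -21898 - 67 = -21965)
b + 40552 = -21965 + 40552 = 18587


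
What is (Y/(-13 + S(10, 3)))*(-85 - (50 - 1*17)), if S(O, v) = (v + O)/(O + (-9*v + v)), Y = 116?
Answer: 191632/195 ≈ 982.73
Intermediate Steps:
S(O, v) = (O + v)/(O - 8*v)
(Y/(-13 + S(10, 3)))*(-85 - (50 - 1*17)) = (116/(-13 + (10 + 3)/(10 - 8*3)))*(-85 - (50 - 1*17)) = (116/(-13 + 13/(10 - 24)))*(-85 - (50 - 17)) = (116/(-13 + 13/(-14)))*(-85 - 1*33) = (116/(-13 - 1/14*13))*(-85 - 33) = (116/(-13 - 13/14))*(-118) = (116/(-195/14))*(-118) = -14/195*116*(-118) = -1624/195*(-118) = 191632/195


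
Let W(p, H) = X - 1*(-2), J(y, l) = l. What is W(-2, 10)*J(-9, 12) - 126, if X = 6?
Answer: -30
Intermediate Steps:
W(p, H) = 8 (W(p, H) = 6 - 1*(-2) = 6 + 2 = 8)
W(-2, 10)*J(-9, 12) - 126 = 8*12 - 126 = 96 - 126 = -30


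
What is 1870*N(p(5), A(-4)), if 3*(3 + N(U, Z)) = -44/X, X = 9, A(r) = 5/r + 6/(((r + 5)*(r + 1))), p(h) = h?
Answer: -233750/27 ≈ -8657.4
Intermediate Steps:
A(r) = 5/r + 6/((1 + r)*(5 + r)) (A(r) = 5/r + 6/(((5 + r)*(1 + r))) = 5/r + 6/(((1 + r)*(5 + r))) = 5/r + 6*(1/((1 + r)*(5 + r))) = 5/r + 6/((1 + r)*(5 + r)))
N(U, Z) = -125/27 (N(U, Z) = -3 + (-44/9)/3 = -3 + (-44*⅑)/3 = -3 + (⅓)*(-44/9) = -3 - 44/27 = -125/27)
1870*N(p(5), A(-4)) = 1870*(-125/27) = -233750/27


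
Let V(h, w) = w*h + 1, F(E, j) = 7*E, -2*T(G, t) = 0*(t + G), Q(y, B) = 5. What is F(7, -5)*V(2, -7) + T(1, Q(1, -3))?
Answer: -637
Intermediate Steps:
T(G, t) = 0 (T(G, t) = -0*(t + G) = -0*(G + t) = -½*0 = 0)
V(h, w) = 1 + h*w (V(h, w) = h*w + 1 = 1 + h*w)
F(7, -5)*V(2, -7) + T(1, Q(1, -3)) = (7*7)*(1 + 2*(-7)) + 0 = 49*(1 - 14) + 0 = 49*(-13) + 0 = -637 + 0 = -637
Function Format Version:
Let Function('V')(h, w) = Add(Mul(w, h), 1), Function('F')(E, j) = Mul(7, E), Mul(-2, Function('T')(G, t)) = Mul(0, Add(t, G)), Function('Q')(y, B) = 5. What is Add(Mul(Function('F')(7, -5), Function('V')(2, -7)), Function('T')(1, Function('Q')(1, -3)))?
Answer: -637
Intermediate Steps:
Function('T')(G, t) = 0 (Function('T')(G, t) = Mul(Rational(-1, 2), Mul(0, Add(t, G))) = Mul(Rational(-1, 2), Mul(0, Add(G, t))) = Mul(Rational(-1, 2), 0) = 0)
Function('V')(h, w) = Add(1, Mul(h, w)) (Function('V')(h, w) = Add(Mul(h, w), 1) = Add(1, Mul(h, w)))
Add(Mul(Function('F')(7, -5), Function('V')(2, -7)), Function('T')(1, Function('Q')(1, -3))) = Add(Mul(Mul(7, 7), Add(1, Mul(2, -7))), 0) = Add(Mul(49, Add(1, -14)), 0) = Add(Mul(49, -13), 0) = Add(-637, 0) = -637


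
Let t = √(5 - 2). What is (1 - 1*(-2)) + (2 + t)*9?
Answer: 21 + 9*√3 ≈ 36.588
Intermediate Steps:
t = √3 ≈ 1.7320
(1 - 1*(-2)) + (2 + t)*9 = (1 - 1*(-2)) + (2 + √3)*9 = (1 + 2) + (18 + 9*√3) = 3 + (18 + 9*√3) = 21 + 9*√3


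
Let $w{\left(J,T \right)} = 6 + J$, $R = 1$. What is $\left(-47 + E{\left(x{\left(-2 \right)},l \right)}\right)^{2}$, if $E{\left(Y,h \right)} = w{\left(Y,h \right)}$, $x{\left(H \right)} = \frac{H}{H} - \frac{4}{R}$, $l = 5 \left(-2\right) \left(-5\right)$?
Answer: $1936$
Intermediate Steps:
$l = 50$ ($l = \left(-10\right) \left(-5\right) = 50$)
$x{\left(H \right)} = -3$ ($x{\left(H \right)} = \frac{H}{H} - \frac{4}{1} = 1 - 4 = -3$)
$E{\left(Y,h \right)} = 6 + Y$
$\left(-47 + E{\left(x{\left(-2 \right)},l \right)}\right)^{2} = \left(-47 + \left(6 - 3\right)\right)^{2} = \left(-47 + 3\right)^{2} = \left(-44\right)^{2} = 1936$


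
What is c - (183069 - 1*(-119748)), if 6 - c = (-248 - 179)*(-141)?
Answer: -363018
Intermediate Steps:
c = -60201 (c = 6 - (-248 - 179)*(-141) = 6 - (-427)*(-141) = 6 - 1*60207 = 6 - 60207 = -60201)
c - (183069 - 1*(-119748)) = -60201 - (183069 - 1*(-119748)) = -60201 - (183069 + 119748) = -60201 - 1*302817 = -60201 - 302817 = -363018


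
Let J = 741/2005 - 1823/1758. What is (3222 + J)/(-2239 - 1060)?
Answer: -11354520943/11628282210 ≈ -0.97646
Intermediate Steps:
J = -2352437/3524790 (J = 741*(1/2005) - 1823*1/1758 = 741/2005 - 1823/1758 = -2352437/3524790 ≈ -0.66740)
(3222 + J)/(-2239 - 1060) = (3222 - 2352437/3524790)/(-2239 - 1060) = (11354520943/3524790)/(-3299) = (11354520943/3524790)*(-1/3299) = -11354520943/11628282210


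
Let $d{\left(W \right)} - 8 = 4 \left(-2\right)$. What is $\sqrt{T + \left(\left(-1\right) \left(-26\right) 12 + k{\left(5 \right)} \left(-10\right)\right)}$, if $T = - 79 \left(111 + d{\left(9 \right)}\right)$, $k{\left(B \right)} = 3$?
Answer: $3 i \sqrt{943} \approx 92.125 i$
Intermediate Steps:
$d{\left(W \right)} = 0$ ($d{\left(W \right)} = 8 + 4 \left(-2\right) = 8 - 8 = 0$)
$T = -8769$ ($T = - 79 \left(111 + 0\right) = \left(-79\right) 111 = -8769$)
$\sqrt{T + \left(\left(-1\right) \left(-26\right) 12 + k{\left(5 \right)} \left(-10\right)\right)} = \sqrt{-8769 + \left(\left(-1\right) \left(-26\right) 12 + 3 \left(-10\right)\right)} = \sqrt{-8769 + \left(26 \cdot 12 - 30\right)} = \sqrt{-8769 + \left(312 - 30\right)} = \sqrt{-8769 + 282} = \sqrt{-8487} = 3 i \sqrt{943}$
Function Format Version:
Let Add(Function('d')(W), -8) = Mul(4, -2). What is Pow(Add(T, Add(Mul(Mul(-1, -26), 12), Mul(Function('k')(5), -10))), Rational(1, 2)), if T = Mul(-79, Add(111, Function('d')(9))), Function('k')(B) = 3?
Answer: Mul(3, I, Pow(943, Rational(1, 2))) ≈ Mul(92.125, I)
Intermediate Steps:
Function('d')(W) = 0 (Function('d')(W) = Add(8, Mul(4, -2)) = Add(8, -8) = 0)
T = -8769 (T = Mul(-79, Add(111, 0)) = Mul(-79, 111) = -8769)
Pow(Add(T, Add(Mul(Mul(-1, -26), 12), Mul(Function('k')(5), -10))), Rational(1, 2)) = Pow(Add(-8769, Add(Mul(Mul(-1, -26), 12), Mul(3, -10))), Rational(1, 2)) = Pow(Add(-8769, Add(Mul(26, 12), -30)), Rational(1, 2)) = Pow(Add(-8769, Add(312, -30)), Rational(1, 2)) = Pow(Add(-8769, 282), Rational(1, 2)) = Pow(-8487, Rational(1, 2)) = Mul(3, I, Pow(943, Rational(1, 2)))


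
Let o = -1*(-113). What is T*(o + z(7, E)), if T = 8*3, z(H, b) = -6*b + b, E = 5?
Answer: 2112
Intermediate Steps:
o = 113
z(H, b) = -5*b
T = 24
T*(o + z(7, E)) = 24*(113 - 5*5) = 24*(113 - 25) = 24*88 = 2112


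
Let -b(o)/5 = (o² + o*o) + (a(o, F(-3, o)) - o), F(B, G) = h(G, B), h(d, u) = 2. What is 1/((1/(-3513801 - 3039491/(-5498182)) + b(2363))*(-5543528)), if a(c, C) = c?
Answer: 19319514370291/5980119936035860052033629216 ≈ 3.2306e-15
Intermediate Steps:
F(B, G) = 2
b(o) = -10*o² (b(o) = -5*((o² + o*o) + (o - o)) = -5*((o² + o²) + 0) = -5*(2*o² + 0) = -10*o²)
1/((1/(-3513801 - 3039491/(-5498182)) + b(2363))*(-5543528)) = 1/((1/(-3513801 - 3039491/(-5498182)) - 10*2363²)*(-5543528)) = -1/5543528/(1/(-3513801 - 3039491*(-1/5498182)) - 10*5583769) = -1/5543528/(1/(-3513801 + 3039491/5498182) - 55837690) = -1/5543528/(1/(-19319514370291/5498182) - 55837690) = -1/5543528/(-5498182/19319514370291 - 55837690) = -1/5543528/(-1078757054358859565972/19319514370291) = -19319514370291/1078757054358859565972*(-1/5543528) = 19319514370291/5980119936035860052033629216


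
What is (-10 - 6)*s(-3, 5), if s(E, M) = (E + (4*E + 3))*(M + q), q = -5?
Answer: 0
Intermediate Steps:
s(E, M) = (-5 + M)*(3 + 5*E) (s(E, M) = (E + (4*E + 3))*(M - 5) = (E + (3 + 4*E))*(-5 + M) = (3 + 5*E)*(-5 + M) = (-5 + M)*(3 + 5*E))
(-10 - 6)*s(-3, 5) = (-10 - 6)*(-15 - 25*(-3) + 3*5 + 5*(-3)*5) = -16*(-15 + 75 + 15 - 75) = -16*0 = 0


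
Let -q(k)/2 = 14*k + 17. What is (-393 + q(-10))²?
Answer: 21609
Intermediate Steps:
q(k) = -34 - 28*k (q(k) = -2*(14*k + 17) = -2*(17 + 14*k) = -34 - 28*k)
(-393 + q(-10))² = (-393 + (-34 - 28*(-10)))² = (-393 + (-34 + 280))² = (-393 + 246)² = (-147)² = 21609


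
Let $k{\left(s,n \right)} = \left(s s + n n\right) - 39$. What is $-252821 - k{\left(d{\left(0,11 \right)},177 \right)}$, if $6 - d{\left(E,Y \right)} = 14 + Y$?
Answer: $-284472$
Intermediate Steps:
$d{\left(E,Y \right)} = -8 - Y$ ($d{\left(E,Y \right)} = 6 - \left(14 + Y\right) = -8 - Y$)
$k{\left(s,n \right)} = -39 + n^{2} + s^{2}$ ($k{\left(s,n \right)} = \left(s^{2} + n^{2}\right) - 39 = \left(n^{2} + s^{2}\right) - 39 = -39 + n^{2} + s^{2}$)
$-252821 - k{\left(d{\left(0,11 \right)},177 \right)} = -252821 - \left(-39 + 177^{2} + \left(-8 - 11\right)^{2}\right) = -252821 - \left(-39 + 31329 + \left(-8 - 11\right)^{2}\right) = -252821 - \left(-39 + 31329 + \left(-19\right)^{2}\right) = -252821 - \left(-39 + 31329 + 361\right) = -252821 - 31651 = -284472$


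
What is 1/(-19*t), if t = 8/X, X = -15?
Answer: 15/152 ≈ 0.098684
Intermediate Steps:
t = -8/15 (t = 8/(-15) = 8*(-1/15) = -8/15 ≈ -0.53333)
1/(-19*t) = 1/(-19*(-8/15)) = 1/(152/15) = 15/152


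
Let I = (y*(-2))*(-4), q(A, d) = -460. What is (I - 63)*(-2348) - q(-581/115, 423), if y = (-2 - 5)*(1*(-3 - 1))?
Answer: -377568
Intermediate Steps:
y = 28 (y = -7*(-4) = 28)
I = 224 (I = (28*(-2))*(-4) = -56*(-4) = 224)
(I - 63)*(-2348) - q(-581/115, 423) = (224 - 63)*(-2348) - 1*(-460) = 161*(-2348) + 460 = -378028 + 460 = -377568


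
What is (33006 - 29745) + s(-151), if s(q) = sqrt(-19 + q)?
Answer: 3261 + I*sqrt(170) ≈ 3261.0 + 13.038*I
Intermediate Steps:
(33006 - 29745) + s(-151) = (33006 - 29745) + sqrt(-19 - 151) = 3261 + sqrt(-170) = 3261 + I*sqrt(170)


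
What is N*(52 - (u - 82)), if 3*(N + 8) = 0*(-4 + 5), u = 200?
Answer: 528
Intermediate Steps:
N = -8 (N = -8 + (0*(-4 + 5))/3 = -8 + (0*1)/3 = -8 + (⅓)*0 = -8 + 0 = -8)
N*(52 - (u - 82)) = -8*(52 - (200 - 82)) = -8*(52 - 1*118) = -8*(52 - 118) = -8*(-66) = 528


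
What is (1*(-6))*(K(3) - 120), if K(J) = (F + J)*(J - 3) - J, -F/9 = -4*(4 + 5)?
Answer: 738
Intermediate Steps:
F = 324 (F = -(-36)*(4 + 5) = -(-36)*9 = -9*(-36) = 324)
K(J) = -J + (-3 + J)*(324 + J) (K(J) = (324 + J)*(J - 3) - J = (324 + J)*(-3 + J) - J = (-3 + J)*(324 + J) - J = -J + (-3 + J)*(324 + J))
(1*(-6))*(K(3) - 120) = (1*(-6))*((-972 + 3² + 320*3) - 120) = -6*((-972 + 9 + 960) - 120) = -6*(-3 - 120) = -6*(-123) = 738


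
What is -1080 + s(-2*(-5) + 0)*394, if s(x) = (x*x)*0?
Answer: -1080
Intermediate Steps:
s(x) = 0 (s(x) = x²*0 = 0)
-1080 + s(-2*(-5) + 0)*394 = -1080 + 0*394 = -1080 + 0 = -1080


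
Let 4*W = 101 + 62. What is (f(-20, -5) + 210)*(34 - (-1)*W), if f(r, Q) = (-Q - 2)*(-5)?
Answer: 58305/4 ≈ 14576.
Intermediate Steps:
W = 163/4 (W = (101 + 62)/4 = (1/4)*163 = 163/4 ≈ 40.750)
f(r, Q) = 10 + 5*Q (f(r, Q) = (-2 - Q)*(-5) = 10 + 5*Q)
(f(-20, -5) + 210)*(34 - (-1)*W) = ((10 + 5*(-5)) + 210)*(34 - (-1)*163/4) = ((10 - 25) + 210)*(34 - 1*(-163/4)) = (-15 + 210)*(34 + 163/4) = 195*(299/4) = 58305/4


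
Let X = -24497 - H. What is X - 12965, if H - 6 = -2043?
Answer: -35425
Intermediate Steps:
H = -2037 (H = 6 - 2043 = -2037)
X = -22460 (X = -24497 - 1*(-2037) = -24497 + 2037 = -22460)
X - 12965 = -22460 - 12965 = -35425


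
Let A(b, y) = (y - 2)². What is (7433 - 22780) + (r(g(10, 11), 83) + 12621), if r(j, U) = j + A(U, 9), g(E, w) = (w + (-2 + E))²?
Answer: -2316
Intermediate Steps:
A(b, y) = (-2 + y)²
g(E, w) = (-2 + E + w)²
r(j, U) = 49 + j (r(j, U) = j + (-2 + 9)² = j + 7² = j + 49 = 49 + j)
(7433 - 22780) + (r(g(10, 11), 83) + 12621) = (7433 - 22780) + ((49 + (-2 + 10 + 11)²) + 12621) = -15347 + ((49 + 19²) + 12621) = -15347 + ((49 + 361) + 12621) = -15347 + (410 + 12621) = -15347 + 13031 = -2316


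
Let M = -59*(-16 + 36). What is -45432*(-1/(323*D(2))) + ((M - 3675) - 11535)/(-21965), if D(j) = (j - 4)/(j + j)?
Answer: -398106758/1418939 ≈ -280.57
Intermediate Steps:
D(j) = (-4 + j)/(2*j) (D(j) = (-4 + j)/((2*j)) = (-4 + j)*(1/(2*j)) = (-4 + j)/(2*j))
M = -1180 (M = -59*20 = -1180)
-45432*(-1/(323*D(2))) + ((M - 3675) - 11535)/(-21965) = -45432*(-4/(323*(-4 + 2))) + ((-1180 - 3675) - 11535)/(-21965) = -45432/(-17*(-2)/(2*2)*19) + (-4855 - 11535)*(-1/21965) = -45432/(-17*(-½)*19) - 16390*(-1/21965) = -45432/((17/2)*19) + 3278/4393 = -45432/323/2 + 3278/4393 = -45432*2/323 + 3278/4393 = -90864/323 + 3278/4393 = -398106758/1418939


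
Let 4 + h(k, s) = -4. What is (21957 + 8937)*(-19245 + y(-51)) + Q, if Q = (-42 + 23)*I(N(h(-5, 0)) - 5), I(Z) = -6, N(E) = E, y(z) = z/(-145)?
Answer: -86208887226/145 ≈ -5.9454e+8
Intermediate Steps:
h(k, s) = -8 (h(k, s) = -4 - 4 = -8)
y(z) = -z/145 (y(z) = z*(-1/145) = -z/145)
Q = 114 (Q = (-42 + 23)*(-6) = -19*(-6) = 114)
(21957 + 8937)*(-19245 + y(-51)) + Q = (21957 + 8937)*(-19245 - 1/145*(-51)) + 114 = 30894*(-19245 + 51/145) + 114 = 30894*(-2790474/145) + 114 = -86208903756/145 + 114 = -86208887226/145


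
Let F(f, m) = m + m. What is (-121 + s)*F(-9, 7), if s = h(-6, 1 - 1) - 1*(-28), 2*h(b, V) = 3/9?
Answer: -3899/3 ≈ -1299.7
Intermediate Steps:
h(b, V) = ⅙ (h(b, V) = (3/9)/2 = (3*(⅑))/2 = (½)*(⅓) = ⅙)
F(f, m) = 2*m
s = 169/6 (s = ⅙ - 1*(-28) = ⅙ + 28 = 169/6 ≈ 28.167)
(-121 + s)*F(-9, 7) = (-121 + 169/6)*(2*7) = -557/6*14 = -3899/3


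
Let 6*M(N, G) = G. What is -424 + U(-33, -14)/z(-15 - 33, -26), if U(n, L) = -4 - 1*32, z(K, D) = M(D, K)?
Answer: -839/2 ≈ -419.50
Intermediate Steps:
M(N, G) = G/6
z(K, D) = K/6
U(n, L) = -36 (U(n, L) = -4 - 32 = -36)
-424 + U(-33, -14)/z(-15 - 33, -26) = -424 - 36*6/(-15 - 33) = -424 - 36/((1/6)*(-48)) = -424 - 36/(-8) = -424 - 36*(-1/8) = -424 + 9/2 = -839/2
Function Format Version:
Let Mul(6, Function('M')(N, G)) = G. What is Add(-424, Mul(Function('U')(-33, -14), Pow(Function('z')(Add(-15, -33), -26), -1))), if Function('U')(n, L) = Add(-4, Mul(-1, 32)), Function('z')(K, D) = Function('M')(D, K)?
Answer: Rational(-839, 2) ≈ -419.50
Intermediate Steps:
Function('M')(N, G) = Mul(Rational(1, 6), G)
Function('z')(K, D) = Mul(Rational(1, 6), K)
Function('U')(n, L) = -36 (Function('U')(n, L) = Add(-4, -32) = -36)
Add(-424, Mul(Function('U')(-33, -14), Pow(Function('z')(Add(-15, -33), -26), -1))) = Add(-424, Mul(-36, Pow(Mul(Rational(1, 6), Add(-15, -33)), -1))) = Add(-424, Mul(-36, Pow(Mul(Rational(1, 6), -48), -1))) = Add(-424, Mul(-36, Pow(-8, -1))) = Add(-424, Mul(-36, Rational(-1, 8))) = Add(-424, Rational(9, 2)) = Rational(-839, 2)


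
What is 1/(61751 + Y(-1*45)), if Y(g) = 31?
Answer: 1/61782 ≈ 1.6186e-5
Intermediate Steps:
1/(61751 + Y(-1*45)) = 1/(61751 + 31) = 1/61782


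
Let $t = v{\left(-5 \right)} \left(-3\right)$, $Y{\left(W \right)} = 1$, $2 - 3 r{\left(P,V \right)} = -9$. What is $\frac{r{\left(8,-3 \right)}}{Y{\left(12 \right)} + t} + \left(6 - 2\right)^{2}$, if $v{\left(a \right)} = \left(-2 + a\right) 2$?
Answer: $\frac{2075}{129} \approx 16.085$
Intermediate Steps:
$v{\left(a \right)} = -4 + 2 a$
$r{\left(P,V \right)} = \frac{11}{3}$ ($r{\left(P,V \right)} = \frac{2}{3} - -3 = \frac{2}{3} + 3 = \frac{11}{3}$)
$t = 42$ ($t = \left(-4 + 2 \left(-5\right)\right) \left(-3\right) = \left(-4 - 10\right) \left(-3\right) = \left(-14\right) \left(-3\right) = 42$)
$\frac{r{\left(8,-3 \right)}}{Y{\left(12 \right)} + t} + \left(6 - 2\right)^{2} = \frac{11}{3 \left(1 + 42\right)} + \left(6 - 2\right)^{2} = \frac{11}{3 \cdot 43} + 4^{2} = \frac{11}{3} \cdot \frac{1}{43} + 16 = \frac{11}{129} + 16 = \frac{2075}{129}$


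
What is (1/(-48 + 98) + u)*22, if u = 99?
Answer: 54461/25 ≈ 2178.4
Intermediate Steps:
(1/(-48 + 98) + u)*22 = (1/(-48 + 98) + 99)*22 = (1/50 + 99)*22 = (4951/50)*22 = 54461/25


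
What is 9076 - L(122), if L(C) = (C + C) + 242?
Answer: 8590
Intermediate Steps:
L(C) = 242 + 2*C (L(C) = 2*C + 242 = 242 + 2*C)
9076 - L(122) = 9076 - (242 + 2*122) = 9076 - (242 + 244) = 9076 - 1*486 = 9076 - 486 = 8590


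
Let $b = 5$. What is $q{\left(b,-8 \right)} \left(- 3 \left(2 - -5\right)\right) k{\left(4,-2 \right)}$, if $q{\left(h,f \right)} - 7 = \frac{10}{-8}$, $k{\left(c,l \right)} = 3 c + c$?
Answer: $-1932$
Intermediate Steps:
$k{\left(c,l \right)} = 4 c$
$q{\left(h,f \right)} = \frac{23}{4}$ ($q{\left(h,f \right)} = 7 + \frac{10}{-8} = 7 + 10 \left(- \frac{1}{8}\right) = 7 - \frac{5}{4} = \frac{23}{4}$)
$q{\left(b,-8 \right)} \left(- 3 \left(2 - -5\right)\right) k{\left(4,-2 \right)} = \frac{23 \left(- 3 \left(2 - -5\right)\right)}{4} \cdot 4 \cdot 4 = \frac{23 \left(- 3 \left(2 + 5\right)\right)}{4} \cdot 16 = \frac{23 \left(\left(-3\right) 7\right)}{4} \cdot 16 = \frac{23}{4} \left(-21\right) 16 = \left(- \frac{483}{4}\right) 16 = -1932$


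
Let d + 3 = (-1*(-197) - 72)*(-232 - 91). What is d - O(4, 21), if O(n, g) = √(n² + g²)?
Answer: -40378 - √457 ≈ -40399.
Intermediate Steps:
d = -40378 (d = -3 + (-1*(-197) - 72)*(-232 - 91) = -3 + (197 - 72)*(-323) = -3 + 125*(-323) = -3 - 40375 = -40378)
O(n, g) = √(g² + n²)
d - O(4, 21) = -40378 - √(21² + 4²) = -40378 - √(441 + 16) = -40378 - √457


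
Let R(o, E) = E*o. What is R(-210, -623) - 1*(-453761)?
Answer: 584591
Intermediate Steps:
R(-210, -623) - 1*(-453761) = -623*(-210) - 1*(-453761) = 130830 + 453761 = 584591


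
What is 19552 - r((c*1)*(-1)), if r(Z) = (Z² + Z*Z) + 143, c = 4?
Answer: 19377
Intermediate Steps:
r(Z) = 143 + 2*Z² (r(Z) = (Z² + Z²) + 143 = 2*Z² + 143 = 143 + 2*Z²)
19552 - r((c*1)*(-1)) = 19552 - (143 + 2*((4*1)*(-1))²) = 19552 - (143 + 2*(4*(-1))²) = 19552 - (143 + 2*(-4)²) = 19552 - (143 + 2*16) = 19552 - (143 + 32) = 19552 - 1*175 = 19552 - 175 = 19377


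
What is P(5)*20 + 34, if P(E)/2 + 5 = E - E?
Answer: -166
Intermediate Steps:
P(E) = -10 (P(E) = -10 + 2*(E - E) = -10 + 2*0 = -10 + 0 = -10)
P(5)*20 + 34 = -10*20 + 34 = -200 + 34 = -166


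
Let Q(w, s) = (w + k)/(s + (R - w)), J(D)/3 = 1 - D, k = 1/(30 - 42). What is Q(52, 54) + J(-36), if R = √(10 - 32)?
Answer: 17939/156 - 623*I*√22/312 ≈ 114.99 - 9.3658*I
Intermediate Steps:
R = I*√22 (R = √(-22) = I*√22 ≈ 4.6904*I)
k = -1/12 (k = 1/(-12) = -1/12 ≈ -0.083333)
J(D) = 3 - 3*D (J(D) = 3*(1 - D) = 3 - 3*D)
Q(w, s) = (-1/12 + w)/(s - w + I*√22) (Q(w, s) = (w - 1/12)/(s + (I*√22 - w)) = (-1/12 + w)/(s + (-w + I*√22)) = (-1/12 + w)/(s - w + I*√22))
Q(52, 54) + J(-36) = (-1/12 + 52)/(54 - 1*52 + I*√22) + (3 - 3*(-36)) = (623/12)/(54 - 52 + I*√22) + (3 + 108) = (623/12)/(2 + I*√22) + 111 = 623/(12*(2 + I*√22)) + 111 = 111 + 623/(12*(2 + I*√22))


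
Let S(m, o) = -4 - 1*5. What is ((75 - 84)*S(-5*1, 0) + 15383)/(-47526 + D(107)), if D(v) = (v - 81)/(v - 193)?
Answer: -664952/2043631 ≈ -0.32538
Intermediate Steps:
D(v) = (-81 + v)/(-193 + v)
S(m, o) = -9 (S(m, o) = -4 - 5 = -9)
((75 - 84)*S(-5*1, 0) + 15383)/(-47526 + D(107)) = ((75 - 84)*(-9) + 15383)/(-47526 + (-81 + 107)/(-193 + 107)) = (-9*(-9) + 15383)/(-47526 + 26/(-86)) = (81 + 15383)/(-47526 - 1/86*26) = 15464/(-47526 - 13/43) = 15464/(-2043631/43) = 15464*(-43/2043631) = -664952/2043631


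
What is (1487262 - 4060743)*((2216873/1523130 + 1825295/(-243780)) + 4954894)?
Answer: -52607460894933755397771/4125651460 ≈ -1.2751e+13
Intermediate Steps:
(1487262 - 4060743)*((2216873/1523130 + 1825295/(-243780)) + 4954894) = -2573481*((2216873*(1/1523130) + 1825295*(-1/243780)) + 4954894) = -2573481*((2216873/1523130 - 365059/48756) + 4954894) = -2573481*(-24885914149/4125651460 + 4954894) = -2573481*20442140779331091/4125651460 = -52607460894933755397771/4125651460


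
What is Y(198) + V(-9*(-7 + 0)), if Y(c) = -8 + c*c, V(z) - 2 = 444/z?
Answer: 823306/21 ≈ 39205.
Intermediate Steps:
V(z) = 2 + 444/z
Y(c) = -8 + c²
Y(198) + V(-9*(-7 + 0)) = (-8 + 198²) + (2 + 444/((-9*(-7 + 0)))) = (-8 + 39204) + (2 + 444/((-9*(-7)))) = 39196 + (2 + 444/63) = 39196 + (2 + 444*(1/63)) = 39196 + (2 + 148/21) = 39196 + 190/21 = 823306/21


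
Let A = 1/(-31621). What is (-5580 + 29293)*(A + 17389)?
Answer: 13038772509984/31621 ≈ 4.1235e+8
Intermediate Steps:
A = -1/31621 ≈ -3.1625e-5
(-5580 + 29293)*(A + 17389) = (-5580 + 29293)*(-1/31621 + 17389) = 23713*(549857568/31621) = 13038772509984/31621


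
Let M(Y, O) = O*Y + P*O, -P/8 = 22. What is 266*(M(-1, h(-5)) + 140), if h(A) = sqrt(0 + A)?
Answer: 37240 - 47082*I*sqrt(5) ≈ 37240.0 - 1.0528e+5*I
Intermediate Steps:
h(A) = sqrt(A)
P = -176 (P = -8*22 = -176)
M(Y, O) = -176*O + O*Y (M(Y, O) = O*Y - 176*O = -176*O + O*Y)
266*(M(-1, h(-5)) + 140) = 266*(sqrt(-5)*(-176 - 1) + 140) = 266*((I*sqrt(5))*(-177) + 140) = 266*(-177*I*sqrt(5) + 140) = 266*(140 - 177*I*sqrt(5)) = 37240 - 47082*I*sqrt(5)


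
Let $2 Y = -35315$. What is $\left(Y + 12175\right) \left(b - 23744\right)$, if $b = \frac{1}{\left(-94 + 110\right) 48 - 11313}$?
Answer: $\frac{183028131611}{1406} \approx 1.3018 \cdot 10^{8}$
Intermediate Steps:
$Y = - \frac{35315}{2}$ ($Y = \frac{1}{2} \left(-35315\right) = - \frac{35315}{2} \approx -17658.0$)
$b = - \frac{1}{10545}$ ($b = \frac{1}{16 \cdot 48 - 11313} = \frac{1}{768 - 11313} = \frac{1}{-10545} = - \frac{1}{10545} \approx -9.4832 \cdot 10^{-5}$)
$\left(Y + 12175\right) \left(b - 23744\right) = \left(- \frac{35315}{2} + 12175\right) \left(- \frac{1}{10545} - 23744\right) = \left(- \frac{10965}{2}\right) \left(- \frac{250380481}{10545}\right) = \frac{183028131611}{1406}$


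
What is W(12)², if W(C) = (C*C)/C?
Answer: 144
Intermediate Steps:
W(C) = C (W(C) = C²/C = C)
W(12)² = 12² = 144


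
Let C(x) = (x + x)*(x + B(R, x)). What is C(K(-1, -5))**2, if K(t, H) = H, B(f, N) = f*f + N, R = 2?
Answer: 3600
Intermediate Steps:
B(f, N) = N + f**2 (B(f, N) = f**2 + N = N + f**2)
C(x) = 2*x*(4 + 2*x) (C(x) = (x + x)*(x + (x + 2**2)) = (2*x)*(x + (x + 4)) = (2*x)*(x + (4 + x)) = (2*x)*(4 + 2*x) = 2*x*(4 + 2*x))
C(K(-1, -5))**2 = (4*(-5)*(2 - 5))**2 = (4*(-5)*(-3))**2 = 60**2 = 3600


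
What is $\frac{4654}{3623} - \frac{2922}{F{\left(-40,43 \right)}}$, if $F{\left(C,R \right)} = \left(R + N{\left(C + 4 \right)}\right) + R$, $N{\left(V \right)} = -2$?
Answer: $- \frac{1699245}{50722} \approx -33.501$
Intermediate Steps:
$F{\left(C,R \right)} = -2 + 2 R$ ($F{\left(C,R \right)} = \left(R - 2\right) + R = \left(-2 + R\right) + R = -2 + 2 R$)
$\frac{4654}{3623} - \frac{2922}{F{\left(-40,43 \right)}} = \frac{4654}{3623} - \frac{2922}{-2 + 2 \cdot 43} = 4654 \cdot \frac{1}{3623} - \frac{2922}{-2 + 86} = \frac{4654}{3623} - \frac{2922}{84} = \frac{4654}{3623} - \frac{487}{14} = - \frac{1699245}{50722}$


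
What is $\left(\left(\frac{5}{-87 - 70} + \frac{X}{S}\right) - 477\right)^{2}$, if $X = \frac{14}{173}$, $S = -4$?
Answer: $\frac{671557319422929}{2950879684} \approx 2.2758 \cdot 10^{5}$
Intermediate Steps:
$X = \frac{14}{173}$ ($X = 14 \cdot \frac{1}{173} = \frac{14}{173} \approx 0.080925$)
$\left(\left(\frac{5}{-87 - 70} + \frac{X}{S}\right) - 477\right)^{2} = \left(\left(\frac{5}{-87 - 70} + \frac{14}{173 \left(-4\right)}\right) - 477\right)^{2} = \left(\left(\frac{5}{-87 - 70} + \frac{14}{173} \left(- \frac{1}{4}\right)\right) - 477\right)^{2} = \left(\left(\frac{5}{-157} - \frac{7}{346}\right) - 477\right)^{2} = \left(\left(5 \left(- \frac{1}{157}\right) - \frac{7}{346}\right) - 477\right)^{2} = \left(\left(- \frac{5}{157} - \frac{7}{346}\right) - 477\right)^{2} = \left(- \frac{2829}{54322} - 477\right)^{2} = \left(- \frac{25914423}{54322}\right)^{2} = \frac{671557319422929}{2950879684}$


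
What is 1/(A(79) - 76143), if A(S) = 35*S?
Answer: -1/73378 ≈ -1.3628e-5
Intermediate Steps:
1/(A(79) - 76143) = 1/(35*79 - 76143) = 1/(2765 - 76143) = 1/(-73378) = -1/73378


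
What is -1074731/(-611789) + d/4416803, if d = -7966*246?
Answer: 3547991356189/2702151490567 ≈ 1.3130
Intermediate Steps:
d = -1959636
-1074731/(-611789) + d/4416803 = -1074731/(-611789) - 1959636/4416803 = -1074731*(-1/611789) - 1959636*1/4416803 = 1074731/611789 - 1959636/4416803 = 3547991356189/2702151490567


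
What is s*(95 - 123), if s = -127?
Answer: 3556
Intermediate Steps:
s*(95 - 123) = -127*(95 - 123) = -127*(-28) = 3556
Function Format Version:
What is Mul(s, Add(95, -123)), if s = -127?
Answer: 3556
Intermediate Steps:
Mul(s, Add(95, -123)) = Mul(-127, Add(95, -123)) = Mul(-127, -28) = 3556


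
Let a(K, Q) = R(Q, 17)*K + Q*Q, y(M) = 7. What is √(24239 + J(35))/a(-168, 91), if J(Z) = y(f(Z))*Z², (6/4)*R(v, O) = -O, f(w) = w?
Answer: √3646/3395 ≈ 0.017786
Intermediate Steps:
R(v, O) = -2*O/3 (R(v, O) = 2*(-O)/3 = -2*O/3)
a(K, Q) = Q² - 34*K/3 (a(K, Q) = (-⅔*17)*K + Q*Q = -34*K/3 + Q² = Q² - 34*K/3)
J(Z) = 7*Z²
√(24239 + J(35))/a(-168, 91) = √(24239 + 7*35²)/(91² - 34/3*(-168)) = √(24239 + 7*1225)/(8281 + 1904) = √(24239 + 8575)/10185 = √32814*(1/10185) = (3*√3646)*(1/10185) = √3646/3395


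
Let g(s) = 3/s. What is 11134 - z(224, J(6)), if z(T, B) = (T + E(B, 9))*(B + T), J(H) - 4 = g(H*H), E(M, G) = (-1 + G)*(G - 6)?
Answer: -136292/3 ≈ -45431.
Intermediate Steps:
E(M, G) = (-1 + G)*(-6 + G)
J(H) = 4 + 3/H² (J(H) = 4 + 3/((H*H)) = 4 + 3/(H²) = 4 + 3/H²)
z(T, B) = (24 + T)*(B + T) (z(T, B) = (T + (6 + 9² - 7*9))*(B + T) = (T + (6 + 81 - 63))*(B + T) = (T + 24)*(B + T) = (24 + T)*(B + T))
11134 - z(224, J(6)) = 11134 - (224² + 24*(4 + 3/6²) + 24*224 + (4 + 3/6²)*224) = 11134 - (50176 + 24*(4 + 3*(1/36)) + 5376 + (4 + 3*(1/36))*224) = 11134 - (50176 + 24*(4 + 1/12) + 5376 + (4 + 1/12)*224) = 11134 - (50176 + 24*(49/12) + 5376 + (49/12)*224) = 11134 - (50176 + 98 + 5376 + 2744/3) = 11134 - 1*169694/3 = 11134 - 169694/3 = -136292/3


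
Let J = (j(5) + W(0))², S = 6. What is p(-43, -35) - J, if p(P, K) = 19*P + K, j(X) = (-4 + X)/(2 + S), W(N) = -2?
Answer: -54753/64 ≈ -855.52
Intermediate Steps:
j(X) = -½ + X/8 (j(X) = (-4 + X)/(2 + 6) = (-4 + X)/8 = (-4 + X)*(⅛) = -½ + X/8)
p(P, K) = K + 19*P
J = 225/64 (J = ((-½ + (⅛)*5) - 2)² = ((-½ + 5/8) - 2)² = (⅛ - 2)² = (-15/8)² = 225/64 ≈ 3.5156)
p(-43, -35) - J = (-35 + 19*(-43)) - 1*225/64 = (-35 - 817) - 225/64 = -852 - 225/64 = -54753/64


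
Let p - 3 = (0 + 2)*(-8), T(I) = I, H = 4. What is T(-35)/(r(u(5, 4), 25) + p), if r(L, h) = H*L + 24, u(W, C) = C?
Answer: -35/27 ≈ -1.2963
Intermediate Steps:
p = -13 (p = 3 + (0 + 2)*(-8) = 3 + 2*(-8) = 3 - 16 = -13)
r(L, h) = 24 + 4*L (r(L, h) = 4*L + 24 = 24 + 4*L)
T(-35)/(r(u(5, 4), 25) + p) = -35/((24 + 4*4) - 13) = -35/((24 + 16) - 13) = -35/(40 - 13) = -35/27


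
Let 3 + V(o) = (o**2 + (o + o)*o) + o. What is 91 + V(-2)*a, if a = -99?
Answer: -602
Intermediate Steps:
V(o) = -3 + o + 3*o**2 (V(o) = -3 + ((o**2 + (o + o)*o) + o) = -3 + ((o**2 + (2*o)*o) + o) = -3 + ((o**2 + 2*o**2) + o) = -3 + (3*o**2 + o) = -3 + (o + 3*o**2) = -3 + o + 3*o**2)
91 + V(-2)*a = 91 + (-3 - 2 + 3*(-2)**2)*(-99) = 91 + (-3 - 2 + 3*4)*(-99) = 91 + (-3 - 2 + 12)*(-99) = 91 + 7*(-99) = 91 - 693 = -602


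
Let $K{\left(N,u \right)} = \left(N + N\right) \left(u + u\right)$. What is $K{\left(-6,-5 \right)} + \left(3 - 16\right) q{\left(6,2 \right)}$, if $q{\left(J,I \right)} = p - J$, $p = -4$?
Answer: $250$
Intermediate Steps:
$q{\left(J,I \right)} = -4 - J$
$K{\left(N,u \right)} = 4 N u$ ($K{\left(N,u \right)} = 2 N 2 u = 4 N u$)
$K{\left(-6,-5 \right)} + \left(3 - 16\right) q{\left(6,2 \right)} = 4 \left(-6\right) \left(-5\right) + \left(3 - 16\right) \left(-4 - 6\right) = 120 + \left(3 - 16\right) \left(-4 - 6\right) = 120 - -130 = 120 + 130 = 250$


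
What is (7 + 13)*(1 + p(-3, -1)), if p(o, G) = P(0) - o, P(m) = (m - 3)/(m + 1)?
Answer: 20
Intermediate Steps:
P(m) = (-3 + m)/(1 + m)
p(o, G) = -3 - o (p(o, G) = (-3 + 0)/(1 + 0) - o = -3/1 - o = 1*(-3) - o = -3 - o)
(7 + 13)*(1 + p(-3, -1)) = (7 + 13)*(1 + (-3 - 1*(-3))) = 20*(1 + (-3 + 3)) = 20*(1 + 0) = 20*1 = 20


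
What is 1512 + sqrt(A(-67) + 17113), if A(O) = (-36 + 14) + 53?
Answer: 1512 + 2*sqrt(4286) ≈ 1642.9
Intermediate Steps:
A(O) = 31 (A(O) = -22 + 53 = 31)
1512 + sqrt(A(-67) + 17113) = 1512 + sqrt(31 + 17113) = 1512 + sqrt(17144) = 1512 + 2*sqrt(4286)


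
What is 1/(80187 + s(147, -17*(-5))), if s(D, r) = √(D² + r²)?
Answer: 80187/6429926135 - √28834/6429926135 ≈ 1.2444e-5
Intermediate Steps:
1/(80187 + s(147, -17*(-5))) = 1/(80187 + √(147² + (-17*(-5))²)) = 1/(80187 + √(21609 + 85²)) = 1/(80187 + √(21609 + 7225)) = 1/(80187 + √28834)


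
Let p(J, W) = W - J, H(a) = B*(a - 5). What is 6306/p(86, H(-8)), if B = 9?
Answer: -6306/203 ≈ -31.064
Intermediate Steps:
H(a) = -45 + 9*a (H(a) = 9*(a - 5) = 9*(-5 + a) = -45 + 9*a)
6306/p(86, H(-8)) = 6306/((-45 + 9*(-8)) - 1*86) = 6306/((-45 - 72) - 86) = 6306/(-117 - 86) = 6306/(-203) = 6306*(-1/203) = -6306/203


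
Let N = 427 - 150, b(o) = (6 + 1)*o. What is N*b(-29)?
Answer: -56231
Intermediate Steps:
b(o) = 7*o
N = 277
N*b(-29) = 277*(7*(-29)) = 277*(-203) = -56231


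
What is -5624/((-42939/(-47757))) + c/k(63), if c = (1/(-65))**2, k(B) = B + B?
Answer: -1222063424033/195372450 ≈ -6255.0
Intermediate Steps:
k(B) = 2*B
c = 1/4225 (c = (-1/65)**2 = 1/4225 ≈ 0.00023669)
-5624/((-42939/(-47757))) + c/k(63) = -5624/((-42939/(-47757))) + 1/(4225*((2*63))) = -5624/((-42939*(-1/47757))) + (1/4225)/126 = -5624/14313/15919 + (1/4225)*(1/126) = -5624*15919/14313 + 1/532350 = -89528456/14313 + 1/532350 = -1222063424033/195372450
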